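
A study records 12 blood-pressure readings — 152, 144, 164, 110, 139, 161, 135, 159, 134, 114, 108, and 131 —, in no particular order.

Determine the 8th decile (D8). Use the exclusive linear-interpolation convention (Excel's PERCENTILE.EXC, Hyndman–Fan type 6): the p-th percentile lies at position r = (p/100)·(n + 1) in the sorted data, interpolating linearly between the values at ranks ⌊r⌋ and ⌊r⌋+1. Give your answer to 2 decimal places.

Sorted: 108, 110, 114, 131, 134, 135, 139, 144, 152, 159, 161, 164.
n = 12.
r = (80/100)·(12 + 1) = 10.4.
Rank 10 is 159 and rank 11 is 161.
Interpolate: 159 + 0.4·(161 − 159) = 159 + 0.4·2 = 159.8.

159.80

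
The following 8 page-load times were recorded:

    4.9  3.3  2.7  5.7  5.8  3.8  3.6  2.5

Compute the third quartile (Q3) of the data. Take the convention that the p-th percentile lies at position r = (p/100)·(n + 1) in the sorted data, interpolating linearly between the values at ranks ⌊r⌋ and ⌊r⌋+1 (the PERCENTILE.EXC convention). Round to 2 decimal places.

5.50

Sorted: 2.5, 2.7, 3.3, 3.6, 3.8, 4.9, 5.7, 5.8.
n = 8.
r = (75/100)·(8 + 1) = 6.75.
Rank 6 is 4.9 and rank 7 is 5.7.
Interpolate: 4.9 + 0.75·(5.7 − 4.9) = 4.9 + 0.75·0.8 = 5.5.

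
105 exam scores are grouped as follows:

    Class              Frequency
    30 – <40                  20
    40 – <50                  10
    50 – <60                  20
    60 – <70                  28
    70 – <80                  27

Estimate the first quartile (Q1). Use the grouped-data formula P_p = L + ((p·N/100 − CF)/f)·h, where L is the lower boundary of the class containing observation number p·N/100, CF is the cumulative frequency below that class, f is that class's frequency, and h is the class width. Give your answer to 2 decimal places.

N = 105; target position k = 25/100 · 105 = 26.25.
Cumulative frequencies: 20, 30, 50, 78, 105.
Observation 26.25 falls in the class 40 – <50.
L = 40, CF = 20, f = 10, h = 10.
P25 = 40 + ((26.25 − 20)/10)·10 = 40 + 6.25 = 46.25.

46.25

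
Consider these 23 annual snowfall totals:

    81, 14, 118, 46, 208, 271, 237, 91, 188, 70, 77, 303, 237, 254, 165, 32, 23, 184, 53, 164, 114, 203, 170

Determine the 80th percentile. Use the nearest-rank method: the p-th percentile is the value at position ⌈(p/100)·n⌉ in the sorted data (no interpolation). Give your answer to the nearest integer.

Sorted: 14, 23, 32, 46, 53, 70, 77, 81, 91, 114, 118, 164, 165, 170, 184, 188, 203, 208, 237, 237, 254, 271, 303.
n = 23.
Position = ⌈80/100 · 23⌉ = ⌈18.4⌉ = 19.
The value at rank 19 is 237.

237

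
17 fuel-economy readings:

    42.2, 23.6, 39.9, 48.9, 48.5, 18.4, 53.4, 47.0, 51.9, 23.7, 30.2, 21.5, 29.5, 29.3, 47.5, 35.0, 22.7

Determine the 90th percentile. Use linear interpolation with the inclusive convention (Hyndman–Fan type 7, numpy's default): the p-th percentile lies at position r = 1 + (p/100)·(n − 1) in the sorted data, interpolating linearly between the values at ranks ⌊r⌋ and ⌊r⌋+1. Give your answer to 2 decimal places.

Sorted: 18.4, 21.5, 22.7, 23.6, 23.7, 29.3, 29.5, 30.2, 35.0, 39.9, 42.2, 47.0, 47.5, 48.5, 48.9, 51.9, 53.4.
n = 17.
r = 1 + (90/100)·(17 − 1) = 1 + 14.4 = 15.4.
Rank 15 is 48.9 and rank 16 is 51.9.
Interpolate: 48.9 + 0.4·(51.9 − 48.9) = 48.9 + 0.4·3 = 50.1.

50.10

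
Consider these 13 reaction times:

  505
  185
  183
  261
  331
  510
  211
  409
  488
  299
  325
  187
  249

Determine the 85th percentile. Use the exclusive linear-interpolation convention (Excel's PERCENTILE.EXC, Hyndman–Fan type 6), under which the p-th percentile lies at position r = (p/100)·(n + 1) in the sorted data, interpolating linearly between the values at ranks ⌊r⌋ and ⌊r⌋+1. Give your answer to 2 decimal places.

Sorted: 183, 185, 187, 211, 249, 261, 299, 325, 331, 409, 488, 505, 510.
n = 13.
r = (85/100)·(13 + 1) = 11.9.
Rank 11 is 488 and rank 12 is 505.
Interpolate: 488 + 0.9·(505 − 488) = 488 + 0.9·17 = 503.3.

503.30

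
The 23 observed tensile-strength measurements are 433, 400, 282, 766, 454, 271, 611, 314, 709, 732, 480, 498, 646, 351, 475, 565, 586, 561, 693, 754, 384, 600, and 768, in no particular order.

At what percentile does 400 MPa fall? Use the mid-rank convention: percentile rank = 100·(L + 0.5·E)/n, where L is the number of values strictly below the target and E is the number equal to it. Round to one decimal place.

Sorted: 271, 282, 314, 351, 384, 400, 433, 454, 475, 480, 498, 561, 565, 586, 600, 611, 646, 693, 709, 732, 754, 766, 768.
Count below 400: L = 5; count equal: E = 1; n = 23.
Percentile rank = 100·(5 + 0.5·1)/23 = 100·5.5/23 = 23.91.

23.9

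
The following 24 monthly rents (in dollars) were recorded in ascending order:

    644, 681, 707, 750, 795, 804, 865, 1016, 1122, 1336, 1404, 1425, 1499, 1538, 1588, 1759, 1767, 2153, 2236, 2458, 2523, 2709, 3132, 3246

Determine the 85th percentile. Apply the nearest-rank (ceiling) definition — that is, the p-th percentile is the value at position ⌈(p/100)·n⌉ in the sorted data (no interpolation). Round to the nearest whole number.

n = 24.
Position = ⌈85/100 · 24⌉ = ⌈20.4⌉ = 21.
The value at rank 21 is 2523.

2523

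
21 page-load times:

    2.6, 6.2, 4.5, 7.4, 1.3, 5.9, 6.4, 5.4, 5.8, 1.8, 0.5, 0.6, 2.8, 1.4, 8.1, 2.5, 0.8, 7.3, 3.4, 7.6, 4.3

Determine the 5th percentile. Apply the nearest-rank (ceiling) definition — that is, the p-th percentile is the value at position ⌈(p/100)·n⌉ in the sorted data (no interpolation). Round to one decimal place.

0.6

Sorted: 0.5, 0.6, 0.8, 1.3, 1.4, 1.8, 2.5, 2.6, 2.8, 3.4, 4.3, 4.5, 5.4, 5.8, 5.9, 6.2, 6.4, 7.3, 7.4, 7.6, 8.1.
n = 21.
Position = ⌈5/100 · 21⌉ = ⌈1.05⌉ = 2.
The value at rank 2 is 0.6.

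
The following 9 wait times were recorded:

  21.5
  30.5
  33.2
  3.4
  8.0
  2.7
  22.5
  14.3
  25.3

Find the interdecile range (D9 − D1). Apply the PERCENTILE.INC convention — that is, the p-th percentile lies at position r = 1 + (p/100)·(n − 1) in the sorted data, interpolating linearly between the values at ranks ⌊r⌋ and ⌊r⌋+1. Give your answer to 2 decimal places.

27.78

Sorted: 2.7, 3.4, 8.0, 14.3, 21.5, 22.5, 25.3, 30.5, 33.2.
n = 9.
P10: r = 1.8; ranks 1–2 are 2.7, 3.4; interpolating gives 3.26.
P90: r = 8.2; ranks 8–9 are 30.5, 33.2; interpolating gives 31.04.
Difference: 31.04 − 3.26 = 27.78.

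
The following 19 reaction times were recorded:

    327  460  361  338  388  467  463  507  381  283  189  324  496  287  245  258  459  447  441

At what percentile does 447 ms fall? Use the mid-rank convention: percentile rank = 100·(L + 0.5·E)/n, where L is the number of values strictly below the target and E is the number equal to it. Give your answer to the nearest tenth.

Sorted: 189, 245, 258, 283, 287, 324, 327, 338, 361, 381, 388, 441, 447, 459, 460, 463, 467, 496, 507.
Count below 447: L = 12; count equal: E = 1; n = 19.
Percentile rank = 100·(12 + 0.5·1)/19 = 100·12.5/19 = 65.79.

65.8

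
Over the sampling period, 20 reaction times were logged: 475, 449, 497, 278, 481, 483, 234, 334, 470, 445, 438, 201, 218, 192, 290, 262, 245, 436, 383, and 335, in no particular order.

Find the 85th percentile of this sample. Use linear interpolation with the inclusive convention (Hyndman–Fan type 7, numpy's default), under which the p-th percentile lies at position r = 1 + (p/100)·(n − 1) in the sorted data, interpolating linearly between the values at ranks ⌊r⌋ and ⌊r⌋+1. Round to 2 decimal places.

475.90

Sorted: 192, 201, 218, 234, 245, 262, 278, 290, 334, 335, 383, 436, 438, 445, 449, 470, 475, 481, 483, 497.
n = 20.
r = 1 + (85/100)·(20 − 1) = 1 + 16.15 = 17.15.
Rank 17 is 475 and rank 18 is 481.
Interpolate: 475 + 0.15·(481 − 475) = 475 + 0.15·6 = 475.9.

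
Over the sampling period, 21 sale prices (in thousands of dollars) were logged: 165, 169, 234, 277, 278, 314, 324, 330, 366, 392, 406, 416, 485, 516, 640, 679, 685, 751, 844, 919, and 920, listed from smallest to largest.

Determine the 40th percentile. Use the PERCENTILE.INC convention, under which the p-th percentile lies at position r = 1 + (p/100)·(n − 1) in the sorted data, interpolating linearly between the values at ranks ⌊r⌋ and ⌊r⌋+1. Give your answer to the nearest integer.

n = 21.
r = 1 + (40/100)·(21 − 1) = 1 + 8 = 9.
r is an integer, so P40 is the value at rank 9: 366.

366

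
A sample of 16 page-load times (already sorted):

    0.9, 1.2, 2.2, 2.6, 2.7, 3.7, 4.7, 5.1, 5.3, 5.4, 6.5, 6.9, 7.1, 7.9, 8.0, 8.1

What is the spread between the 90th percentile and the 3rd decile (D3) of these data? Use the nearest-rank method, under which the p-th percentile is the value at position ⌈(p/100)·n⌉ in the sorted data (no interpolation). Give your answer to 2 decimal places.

n = 16.
P30: rank ⌈30/100·16⌉ = 5 → 2.7.
P90: rank ⌈90/100·16⌉ = 15 → 8.
Difference: 8 − 2.7 = 5.3.

5.30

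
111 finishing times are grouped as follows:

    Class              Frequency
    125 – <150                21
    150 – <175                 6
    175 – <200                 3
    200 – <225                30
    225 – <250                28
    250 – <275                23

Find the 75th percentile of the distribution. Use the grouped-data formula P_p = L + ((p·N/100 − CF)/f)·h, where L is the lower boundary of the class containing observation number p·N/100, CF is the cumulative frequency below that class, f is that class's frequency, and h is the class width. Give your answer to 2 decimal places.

245.76

N = 111; target position k = 75/100 · 111 = 83.25.
Cumulative frequencies: 21, 27, 30, 60, 88, 111.
Observation 83.25 falls in the class 225 – <250.
L = 225, CF = 60, f = 28, h = 25.
P75 = 225 + ((83.25 − 60)/28)·25 = 225 + 20.7589 = 245.759.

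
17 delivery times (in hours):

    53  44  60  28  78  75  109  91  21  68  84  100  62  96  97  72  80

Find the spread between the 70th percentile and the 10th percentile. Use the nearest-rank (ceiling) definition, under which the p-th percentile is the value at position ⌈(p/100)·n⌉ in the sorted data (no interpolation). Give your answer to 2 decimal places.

Sorted: 21, 28, 44, 53, 60, 62, 68, 72, 75, 78, 80, 84, 91, 96, 97, 100, 109.
n = 17.
P10: rank ⌈10/100·17⌉ = 2 → 28.
P70: rank ⌈70/100·17⌉ = 12 → 84.
Difference: 84 − 28 = 56.

56.00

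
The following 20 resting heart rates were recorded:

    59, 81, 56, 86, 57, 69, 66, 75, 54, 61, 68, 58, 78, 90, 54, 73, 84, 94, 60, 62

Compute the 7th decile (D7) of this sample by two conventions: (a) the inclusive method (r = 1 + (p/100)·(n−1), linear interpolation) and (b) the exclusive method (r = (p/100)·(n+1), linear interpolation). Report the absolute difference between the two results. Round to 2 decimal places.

1.20

Sorted: 54, 54, 56, 57, 58, 59, 60, 61, 62, 66, 68, 69, 73, 75, 78, 81, 84, 86, 90, 94.
n = 20.
(a) r = 14.3; between ranks 14 (75) and 15 (78): 75.9.
(b) r = 14.7; between ranks 14 (75) and 15 (78): 77.1.
|75.9 − 77.1| = 1.2.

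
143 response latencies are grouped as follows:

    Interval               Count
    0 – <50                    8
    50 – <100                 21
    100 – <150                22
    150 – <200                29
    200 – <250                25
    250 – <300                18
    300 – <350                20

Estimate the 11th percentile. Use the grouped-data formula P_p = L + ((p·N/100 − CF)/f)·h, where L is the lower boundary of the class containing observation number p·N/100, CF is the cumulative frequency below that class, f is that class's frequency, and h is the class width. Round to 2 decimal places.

N = 143; target position k = 11/100 · 143 = 15.73.
Cumulative frequencies: 8, 29, 51, 80, 105, 123, 143.
Observation 15.73 falls in the class 50 – <100.
L = 50, CF = 8, f = 21, h = 50.
P11 = 50 + ((15.73 − 8)/21)·50 = 50 + 18.4048 = 68.4048.

68.40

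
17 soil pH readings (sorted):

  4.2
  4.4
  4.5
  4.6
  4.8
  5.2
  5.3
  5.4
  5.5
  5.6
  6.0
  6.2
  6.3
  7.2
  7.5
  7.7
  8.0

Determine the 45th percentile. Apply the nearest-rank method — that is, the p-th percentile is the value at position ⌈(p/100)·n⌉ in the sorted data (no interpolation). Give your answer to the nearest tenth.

5.4

n = 17.
Position = ⌈45/100 · 17⌉ = ⌈7.65⌉ = 8.
The value at rank 8 is 5.4.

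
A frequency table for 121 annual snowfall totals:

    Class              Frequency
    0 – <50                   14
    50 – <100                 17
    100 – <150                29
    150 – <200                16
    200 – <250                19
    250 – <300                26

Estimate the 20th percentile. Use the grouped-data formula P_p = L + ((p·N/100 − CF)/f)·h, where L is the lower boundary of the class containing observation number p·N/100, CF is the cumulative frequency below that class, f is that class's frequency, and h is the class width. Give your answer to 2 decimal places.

80.00

N = 121; target position k = 20/100 · 121 = 24.2.
Cumulative frequencies: 14, 31, 60, 76, 95, 121.
Observation 24.2 falls in the class 50 – <100.
L = 50, CF = 14, f = 17, h = 50.
P20 = 50 + ((24.2 − 14)/17)·50 = 50 + 30 = 80.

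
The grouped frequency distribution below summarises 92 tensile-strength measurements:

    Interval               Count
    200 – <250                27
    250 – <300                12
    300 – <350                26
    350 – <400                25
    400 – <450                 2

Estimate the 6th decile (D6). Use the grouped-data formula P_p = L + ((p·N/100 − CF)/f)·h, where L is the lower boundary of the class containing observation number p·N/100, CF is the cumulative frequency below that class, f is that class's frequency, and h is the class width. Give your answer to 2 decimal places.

331.15

N = 92; target position k = 60/100 · 92 = 55.2.
Cumulative frequencies: 27, 39, 65, 90, 92.
Observation 55.2 falls in the class 300 – <350.
L = 300, CF = 39, f = 26, h = 50.
P60 = 300 + ((55.2 − 39)/26)·50 = 300 + 31.1538 = 331.154.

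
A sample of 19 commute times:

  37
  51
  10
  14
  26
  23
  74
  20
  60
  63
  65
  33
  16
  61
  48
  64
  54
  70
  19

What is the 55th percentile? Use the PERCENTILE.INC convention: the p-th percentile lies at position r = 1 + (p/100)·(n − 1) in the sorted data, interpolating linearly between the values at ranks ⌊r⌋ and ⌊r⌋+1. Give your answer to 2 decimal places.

Sorted: 10, 14, 16, 19, 20, 23, 26, 33, 37, 48, 51, 54, 60, 61, 63, 64, 65, 70, 74.
n = 19.
r = 1 + (55/100)·(19 − 1) = 1 + 9.9 = 10.9.
Rank 10 is 48 and rank 11 is 51.
Interpolate: 48 + 0.9·(51 − 48) = 48 + 0.9·3 = 50.7.

50.70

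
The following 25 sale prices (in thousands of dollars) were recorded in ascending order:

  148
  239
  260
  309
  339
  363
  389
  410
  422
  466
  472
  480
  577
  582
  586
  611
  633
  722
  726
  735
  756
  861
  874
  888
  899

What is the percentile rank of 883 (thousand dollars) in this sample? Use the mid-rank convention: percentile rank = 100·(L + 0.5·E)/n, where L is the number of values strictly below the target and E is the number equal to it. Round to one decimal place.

Count below 883: L = 23; count equal: E = 0; n = 25.
Percentile rank = 100·(23 + 0.5·0)/25 = 100·23/25 = 92.

92.0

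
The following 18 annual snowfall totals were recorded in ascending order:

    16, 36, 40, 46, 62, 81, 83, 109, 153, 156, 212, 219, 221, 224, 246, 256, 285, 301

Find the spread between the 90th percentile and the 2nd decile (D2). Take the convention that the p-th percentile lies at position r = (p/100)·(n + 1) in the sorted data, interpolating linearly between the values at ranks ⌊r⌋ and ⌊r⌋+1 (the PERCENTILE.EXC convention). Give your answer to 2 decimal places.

n = 18.
P20: r = 3.8; ranks 3–4 are 40, 46; interpolating gives 44.8.
P90: r = 17.1; ranks 17–18 are 285, 301; interpolating gives 286.6.
Difference: 286.6 − 44.8 = 241.8.

241.80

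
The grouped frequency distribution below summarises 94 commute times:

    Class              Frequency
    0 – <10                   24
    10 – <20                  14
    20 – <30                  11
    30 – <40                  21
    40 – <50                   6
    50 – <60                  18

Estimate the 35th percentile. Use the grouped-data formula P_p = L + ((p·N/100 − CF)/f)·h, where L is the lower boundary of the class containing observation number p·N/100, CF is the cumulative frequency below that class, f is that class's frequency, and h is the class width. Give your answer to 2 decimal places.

16.36

N = 94; target position k = 35/100 · 94 = 32.9.
Cumulative frequencies: 24, 38, 49, 70, 76, 94.
Observation 32.9 falls in the class 10 – <20.
L = 10, CF = 24, f = 14, h = 10.
P35 = 10 + ((32.9 − 24)/14)·10 = 10 + 6.35714 = 16.3571.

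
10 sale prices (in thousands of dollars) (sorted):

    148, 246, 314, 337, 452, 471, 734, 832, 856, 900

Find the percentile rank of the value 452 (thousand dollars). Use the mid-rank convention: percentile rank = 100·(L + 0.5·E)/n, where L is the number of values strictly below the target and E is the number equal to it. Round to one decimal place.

Count below 452: L = 4; count equal: E = 1; n = 10.
Percentile rank = 100·(4 + 0.5·1)/10 = 100·4.5/10 = 45.

45.0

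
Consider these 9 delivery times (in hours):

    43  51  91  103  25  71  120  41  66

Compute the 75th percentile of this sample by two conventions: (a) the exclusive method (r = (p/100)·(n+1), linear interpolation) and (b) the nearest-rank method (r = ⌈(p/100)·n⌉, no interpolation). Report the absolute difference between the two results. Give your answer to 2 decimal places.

Sorted: 25, 41, 43, 51, 66, 71, 91, 103, 120.
n = 9.
(a) r = 7.5; between ranks 7 (91) and 8 (103): 97.
(b) the nearest-rank method: rank 7 → 91.
|97 − 91| = 6.

6.00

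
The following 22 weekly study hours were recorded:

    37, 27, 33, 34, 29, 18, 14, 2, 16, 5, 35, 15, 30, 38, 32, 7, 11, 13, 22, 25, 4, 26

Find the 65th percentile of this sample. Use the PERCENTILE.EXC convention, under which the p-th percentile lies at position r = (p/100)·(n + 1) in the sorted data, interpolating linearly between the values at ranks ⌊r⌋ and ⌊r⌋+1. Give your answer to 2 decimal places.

28.90

Sorted: 2, 4, 5, 7, 11, 13, 14, 15, 16, 18, 22, 25, 26, 27, 29, 30, 32, 33, 34, 35, 37, 38.
n = 22.
r = (65/100)·(22 + 1) = 14.95.
Rank 14 is 27 and rank 15 is 29.
Interpolate: 27 + 0.95·(29 − 27) = 27 + 0.95·2 = 28.9.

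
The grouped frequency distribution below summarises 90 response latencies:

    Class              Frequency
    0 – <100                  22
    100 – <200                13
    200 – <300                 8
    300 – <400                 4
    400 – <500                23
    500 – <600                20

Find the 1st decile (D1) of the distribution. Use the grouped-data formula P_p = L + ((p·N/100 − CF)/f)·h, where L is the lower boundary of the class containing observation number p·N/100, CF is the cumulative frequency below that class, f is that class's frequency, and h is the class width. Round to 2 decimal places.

N = 90; target position k = 10/100 · 90 = 9.
Cumulative frequencies: 22, 35, 43, 47, 70, 90.
Observation 9 falls in the class 0 – <100.
L = 0, CF = 0, f = 22, h = 100.
P10 = 0 + ((9 − 0)/22)·100 = 0 + 40.9091 = 40.9091.

40.91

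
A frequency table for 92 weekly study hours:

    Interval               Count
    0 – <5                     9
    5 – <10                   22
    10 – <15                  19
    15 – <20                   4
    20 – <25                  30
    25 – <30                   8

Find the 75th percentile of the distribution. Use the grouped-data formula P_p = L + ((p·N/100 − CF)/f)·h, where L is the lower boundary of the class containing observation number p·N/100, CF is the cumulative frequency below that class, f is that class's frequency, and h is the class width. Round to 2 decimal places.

N = 92; target position k = 75/100 · 92 = 69.
Cumulative frequencies: 9, 31, 50, 54, 84, 92.
Observation 69 falls in the class 20 – <25.
L = 20, CF = 54, f = 30, h = 5.
P75 = 20 + ((69 − 54)/30)·5 = 20 + 2.5 = 22.5.

22.50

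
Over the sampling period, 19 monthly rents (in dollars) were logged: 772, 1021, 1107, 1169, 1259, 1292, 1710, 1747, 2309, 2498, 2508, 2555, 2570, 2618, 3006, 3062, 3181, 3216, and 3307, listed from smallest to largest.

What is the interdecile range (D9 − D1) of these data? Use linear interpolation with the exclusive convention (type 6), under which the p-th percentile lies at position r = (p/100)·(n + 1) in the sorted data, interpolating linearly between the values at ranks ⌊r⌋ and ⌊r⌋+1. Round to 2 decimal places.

n = 19.
P10: r = 2 (integer) → 1021.
P90: r = 18 (integer) → 3216.
Difference: 3216 − 1021 = 2195.

2195.00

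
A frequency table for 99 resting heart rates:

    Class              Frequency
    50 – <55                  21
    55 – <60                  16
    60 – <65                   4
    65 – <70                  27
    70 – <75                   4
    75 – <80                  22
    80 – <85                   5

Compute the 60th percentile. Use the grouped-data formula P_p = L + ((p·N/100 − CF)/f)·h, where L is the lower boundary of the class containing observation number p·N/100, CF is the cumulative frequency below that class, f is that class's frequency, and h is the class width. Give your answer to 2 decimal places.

68.41

N = 99; target position k = 60/100 · 99 = 59.4.
Cumulative frequencies: 21, 37, 41, 68, 72, 94, 99.
Observation 59.4 falls in the class 65 – <70.
L = 65, CF = 41, f = 27, h = 5.
P60 = 65 + ((59.4 − 41)/27)·5 = 65 + 3.40741 = 68.4074.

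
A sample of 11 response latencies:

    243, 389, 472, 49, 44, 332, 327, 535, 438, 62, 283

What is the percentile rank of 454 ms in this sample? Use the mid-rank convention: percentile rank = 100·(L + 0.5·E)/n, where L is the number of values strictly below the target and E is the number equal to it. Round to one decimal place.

81.8

Sorted: 44, 49, 62, 243, 283, 327, 332, 389, 438, 472, 535.
Count below 454: L = 9; count equal: E = 0; n = 11.
Percentile rank = 100·(9 + 0.5·0)/11 = 100·9/11 = 81.82.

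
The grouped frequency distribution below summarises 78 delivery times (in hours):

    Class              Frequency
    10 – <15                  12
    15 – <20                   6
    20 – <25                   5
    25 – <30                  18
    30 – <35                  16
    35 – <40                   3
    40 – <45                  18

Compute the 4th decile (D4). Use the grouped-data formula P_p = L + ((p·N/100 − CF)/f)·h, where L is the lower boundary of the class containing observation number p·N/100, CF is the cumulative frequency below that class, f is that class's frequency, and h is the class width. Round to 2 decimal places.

27.28

N = 78; target position k = 40/100 · 78 = 31.2.
Cumulative frequencies: 12, 18, 23, 41, 57, 60, 78.
Observation 31.2 falls in the class 25 – <30.
L = 25, CF = 23, f = 18, h = 5.
P40 = 25 + ((31.2 − 23)/18)·5 = 25 + 2.27778 = 27.2778.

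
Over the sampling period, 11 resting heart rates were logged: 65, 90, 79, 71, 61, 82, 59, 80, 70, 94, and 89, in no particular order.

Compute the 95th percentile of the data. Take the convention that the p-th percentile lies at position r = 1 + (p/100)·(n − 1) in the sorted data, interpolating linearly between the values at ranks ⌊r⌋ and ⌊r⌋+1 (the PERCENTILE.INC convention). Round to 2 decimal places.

Sorted: 59, 61, 65, 70, 71, 79, 80, 82, 89, 90, 94.
n = 11.
r = 1 + (95/100)·(11 − 1) = 1 + 9.5 = 10.5.
Rank 10 is 90 and rank 11 is 94.
Interpolate: 90 + 0.5·(94 − 90) = 90 + 0.5·4 = 92.

92.00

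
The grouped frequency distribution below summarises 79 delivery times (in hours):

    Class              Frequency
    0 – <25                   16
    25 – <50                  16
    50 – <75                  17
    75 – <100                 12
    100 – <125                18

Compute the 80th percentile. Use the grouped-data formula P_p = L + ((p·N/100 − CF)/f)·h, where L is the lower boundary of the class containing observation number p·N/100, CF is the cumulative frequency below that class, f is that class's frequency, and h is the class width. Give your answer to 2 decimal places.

103.06

N = 79; target position k = 80/100 · 79 = 63.2.
Cumulative frequencies: 16, 32, 49, 61, 79.
Observation 63.2 falls in the class 100 – <125.
L = 100, CF = 61, f = 18, h = 25.
P80 = 100 + ((63.2 − 61)/18)·25 = 100 + 3.05556 = 103.056.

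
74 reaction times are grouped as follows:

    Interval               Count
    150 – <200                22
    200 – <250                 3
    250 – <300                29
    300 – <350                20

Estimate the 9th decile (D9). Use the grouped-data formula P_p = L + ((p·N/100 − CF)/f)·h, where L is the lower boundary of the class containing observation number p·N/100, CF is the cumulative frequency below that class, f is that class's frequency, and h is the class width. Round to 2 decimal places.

331.50

N = 74; target position k = 90/100 · 74 = 66.6.
Cumulative frequencies: 22, 25, 54, 74.
Observation 66.6 falls in the class 300 – <350.
L = 300, CF = 54, f = 20, h = 50.
P90 = 300 + ((66.6 − 54)/20)·50 = 300 + 31.5 = 331.5.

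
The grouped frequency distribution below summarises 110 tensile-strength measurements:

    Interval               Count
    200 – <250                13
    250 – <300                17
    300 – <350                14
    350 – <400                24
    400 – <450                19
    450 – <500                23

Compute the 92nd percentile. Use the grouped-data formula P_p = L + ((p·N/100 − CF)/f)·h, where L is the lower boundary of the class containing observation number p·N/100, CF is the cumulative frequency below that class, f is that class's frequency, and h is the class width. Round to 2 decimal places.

N = 110; target position k = 92/100 · 110 = 101.2.
Cumulative frequencies: 13, 30, 44, 68, 87, 110.
Observation 101.2 falls in the class 450 – <500.
L = 450, CF = 87, f = 23, h = 50.
P92 = 450 + ((101.2 − 87)/23)·50 = 450 + 30.8696 = 480.87.

480.87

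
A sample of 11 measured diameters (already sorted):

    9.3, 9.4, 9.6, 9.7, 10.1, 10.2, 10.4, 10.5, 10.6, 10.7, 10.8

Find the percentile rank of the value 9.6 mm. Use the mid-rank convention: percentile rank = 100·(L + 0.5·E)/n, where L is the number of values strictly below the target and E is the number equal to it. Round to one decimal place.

Count below 9.6: L = 2; count equal: E = 1; n = 11.
Percentile rank = 100·(2 + 0.5·1)/11 = 100·2.5/11 = 22.73.

22.7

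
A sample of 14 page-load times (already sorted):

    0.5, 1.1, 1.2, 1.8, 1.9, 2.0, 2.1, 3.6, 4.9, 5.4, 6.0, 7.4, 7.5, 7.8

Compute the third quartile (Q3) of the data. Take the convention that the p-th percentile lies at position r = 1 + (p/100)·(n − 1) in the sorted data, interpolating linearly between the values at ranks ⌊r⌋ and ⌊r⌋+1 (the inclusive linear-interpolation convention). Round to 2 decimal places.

n = 14.
r = 1 + (75/100)·(14 − 1) = 1 + 9.75 = 10.75.
Rank 10 is 5.4 and rank 11 is 6.0.
Interpolate: 5.4 + 0.75·(6.0 − 5.4) = 5.4 + 0.75·0.6 = 5.85.

5.85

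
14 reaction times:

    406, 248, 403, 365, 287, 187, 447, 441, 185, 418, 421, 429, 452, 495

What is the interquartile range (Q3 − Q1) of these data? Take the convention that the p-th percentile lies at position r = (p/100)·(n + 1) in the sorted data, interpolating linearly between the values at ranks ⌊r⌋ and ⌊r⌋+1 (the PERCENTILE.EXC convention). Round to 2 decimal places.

165.25

Sorted: 185, 187, 248, 287, 365, 403, 406, 418, 421, 429, 441, 447, 452, 495.
n = 14.
P25: r = 3.75; ranks 3–4 are 248, 287; interpolating gives 277.25.
P75: r = 11.25; ranks 11–12 are 441, 447; interpolating gives 442.5.
Difference: 442.5 − 277.25 = 165.25.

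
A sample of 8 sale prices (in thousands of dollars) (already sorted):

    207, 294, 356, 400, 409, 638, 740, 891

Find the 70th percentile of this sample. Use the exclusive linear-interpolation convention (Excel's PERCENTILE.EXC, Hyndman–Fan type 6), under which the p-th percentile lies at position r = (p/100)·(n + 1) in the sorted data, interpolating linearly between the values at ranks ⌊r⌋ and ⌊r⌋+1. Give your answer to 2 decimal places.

668.60

n = 8.
r = (70/100)·(8 + 1) = 6.3.
Rank 6 is 638 and rank 7 is 740.
Interpolate: 638 + 0.3·(740 − 638) = 638 + 0.3·102 = 668.6.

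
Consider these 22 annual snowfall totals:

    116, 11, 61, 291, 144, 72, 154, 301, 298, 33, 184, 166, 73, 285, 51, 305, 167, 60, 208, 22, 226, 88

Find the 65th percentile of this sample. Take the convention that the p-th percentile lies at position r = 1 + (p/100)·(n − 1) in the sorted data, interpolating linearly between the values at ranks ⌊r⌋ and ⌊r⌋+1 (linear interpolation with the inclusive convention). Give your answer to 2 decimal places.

Sorted: 11, 22, 33, 51, 60, 61, 72, 73, 88, 116, 144, 154, 166, 167, 184, 208, 226, 285, 291, 298, 301, 305.
n = 22.
r = 1 + (65/100)·(22 − 1) = 1 + 13.65 = 14.65.
Rank 14 is 167 and rank 15 is 184.
Interpolate: 167 + 0.65·(184 − 167) = 167 + 0.65·17 = 178.05.

178.05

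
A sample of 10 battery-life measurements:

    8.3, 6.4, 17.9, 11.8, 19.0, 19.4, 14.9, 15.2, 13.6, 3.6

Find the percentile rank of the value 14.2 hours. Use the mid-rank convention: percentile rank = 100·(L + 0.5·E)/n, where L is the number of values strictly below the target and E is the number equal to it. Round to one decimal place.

50.0

Sorted: 3.6, 6.4, 8.3, 11.8, 13.6, 14.9, 15.2, 17.9, 19.0, 19.4.
Count below 14.2: L = 5; count equal: E = 0; n = 10.
Percentile rank = 100·(5 + 0.5·0)/10 = 100·5/10 = 50.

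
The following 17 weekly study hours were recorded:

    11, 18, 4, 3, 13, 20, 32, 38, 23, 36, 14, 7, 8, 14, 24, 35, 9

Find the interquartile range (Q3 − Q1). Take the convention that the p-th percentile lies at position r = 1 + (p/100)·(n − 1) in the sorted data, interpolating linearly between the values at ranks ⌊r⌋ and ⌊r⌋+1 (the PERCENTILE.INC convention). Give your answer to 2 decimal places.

15.00

Sorted: 3, 4, 7, 8, 9, 11, 13, 14, 14, 18, 20, 23, 24, 32, 35, 36, 38.
n = 17.
P25: r = 5 (integer) → 9.
P75: r = 13 (integer) → 24.
Difference: 24 − 9 = 15.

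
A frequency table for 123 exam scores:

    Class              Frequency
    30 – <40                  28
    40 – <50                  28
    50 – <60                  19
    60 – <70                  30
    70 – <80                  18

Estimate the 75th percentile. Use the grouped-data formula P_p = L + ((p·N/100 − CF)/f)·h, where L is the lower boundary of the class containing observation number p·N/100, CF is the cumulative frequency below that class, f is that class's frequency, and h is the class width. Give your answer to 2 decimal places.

65.75

N = 123; target position k = 75/100 · 123 = 92.25.
Cumulative frequencies: 28, 56, 75, 105, 123.
Observation 92.25 falls in the class 60 – <70.
L = 60, CF = 75, f = 30, h = 10.
P75 = 60 + ((92.25 − 75)/30)·10 = 60 + 5.75 = 65.75.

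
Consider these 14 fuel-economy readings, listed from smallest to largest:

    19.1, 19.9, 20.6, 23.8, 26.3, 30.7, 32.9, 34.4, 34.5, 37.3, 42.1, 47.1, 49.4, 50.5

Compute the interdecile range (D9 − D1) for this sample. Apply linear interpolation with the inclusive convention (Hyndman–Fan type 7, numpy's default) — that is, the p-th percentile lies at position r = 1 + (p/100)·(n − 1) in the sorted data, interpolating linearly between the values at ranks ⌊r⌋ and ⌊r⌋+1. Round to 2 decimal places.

n = 14.
P10: r = 2.3; ranks 2–3 are 19.9, 20.6; interpolating gives 20.11.
P90: r = 12.7; ranks 12–13 are 47.1, 49.4; interpolating gives 48.71.
Difference: 48.71 − 20.11 = 28.6.

28.60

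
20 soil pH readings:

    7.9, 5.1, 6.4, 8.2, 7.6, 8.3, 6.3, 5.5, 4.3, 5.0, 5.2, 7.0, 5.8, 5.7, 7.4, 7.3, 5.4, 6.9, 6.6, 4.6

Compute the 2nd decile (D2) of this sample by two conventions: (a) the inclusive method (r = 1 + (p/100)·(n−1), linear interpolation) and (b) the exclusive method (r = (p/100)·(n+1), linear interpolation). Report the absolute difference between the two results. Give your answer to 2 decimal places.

Sorted: 4.3, 4.6, 5.0, 5.1, 5.2, 5.4, 5.5, 5.7, 5.8, 6.3, 6.4, 6.6, 6.9, 7.0, 7.3, 7.4, 7.6, 7.9, 8.2, 8.3.
n = 20.
(a) r = 4.8; between ranks 4 (5.1) and 5 (5.2): 5.18.
(b) r = 4.2; between ranks 4 (5.1) and 5 (5.2): 5.12.
|5.18 − 5.12| = 0.06.

0.06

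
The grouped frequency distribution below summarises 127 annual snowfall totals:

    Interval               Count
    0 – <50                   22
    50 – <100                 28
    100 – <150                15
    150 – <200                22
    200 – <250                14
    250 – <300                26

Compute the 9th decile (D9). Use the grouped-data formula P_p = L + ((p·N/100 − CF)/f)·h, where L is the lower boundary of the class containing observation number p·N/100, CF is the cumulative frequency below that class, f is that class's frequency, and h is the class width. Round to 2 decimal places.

N = 127; target position k = 90/100 · 127 = 114.3.
Cumulative frequencies: 22, 50, 65, 87, 101, 127.
Observation 114.3 falls in the class 250 – <300.
L = 250, CF = 101, f = 26, h = 50.
P90 = 250 + ((114.3 − 101)/26)·50 = 250 + 25.5769 = 275.577.

275.58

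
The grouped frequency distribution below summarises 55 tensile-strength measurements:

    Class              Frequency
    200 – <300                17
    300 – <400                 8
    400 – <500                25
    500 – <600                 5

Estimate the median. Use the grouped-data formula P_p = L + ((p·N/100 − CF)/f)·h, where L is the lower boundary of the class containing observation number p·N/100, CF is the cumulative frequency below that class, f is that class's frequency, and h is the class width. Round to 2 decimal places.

410.00

N = 55; target position k = 50/100 · 55 = 27.5.
Cumulative frequencies: 17, 25, 50, 55.
Observation 27.5 falls in the class 400 – <500.
L = 400, CF = 25, f = 25, h = 100.
P50 = 400 + ((27.5 − 25)/25)·100 = 400 + 10 = 410.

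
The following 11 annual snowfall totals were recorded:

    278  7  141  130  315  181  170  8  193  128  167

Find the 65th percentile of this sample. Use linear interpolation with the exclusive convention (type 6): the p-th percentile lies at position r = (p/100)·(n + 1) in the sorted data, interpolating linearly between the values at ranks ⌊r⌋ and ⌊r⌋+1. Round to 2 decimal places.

178.80

Sorted: 7, 8, 128, 130, 141, 167, 170, 181, 193, 278, 315.
n = 11.
r = (65/100)·(11 + 1) = 7.8.
Rank 7 is 170 and rank 8 is 181.
Interpolate: 170 + 0.8·(181 − 170) = 170 + 0.8·11 = 178.8.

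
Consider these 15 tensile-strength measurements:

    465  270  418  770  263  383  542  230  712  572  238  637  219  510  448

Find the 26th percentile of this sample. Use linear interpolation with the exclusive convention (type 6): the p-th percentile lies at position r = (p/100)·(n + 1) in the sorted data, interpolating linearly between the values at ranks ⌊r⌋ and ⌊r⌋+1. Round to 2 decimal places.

Sorted: 219, 230, 238, 263, 270, 383, 418, 448, 465, 510, 542, 572, 637, 712, 770.
n = 15.
r = (26/100)·(15 + 1) = 4.16.
Rank 4 is 263 and rank 5 is 270.
Interpolate: 263 + 0.16·(270 − 263) = 263 + 0.16·7 = 264.12.

264.12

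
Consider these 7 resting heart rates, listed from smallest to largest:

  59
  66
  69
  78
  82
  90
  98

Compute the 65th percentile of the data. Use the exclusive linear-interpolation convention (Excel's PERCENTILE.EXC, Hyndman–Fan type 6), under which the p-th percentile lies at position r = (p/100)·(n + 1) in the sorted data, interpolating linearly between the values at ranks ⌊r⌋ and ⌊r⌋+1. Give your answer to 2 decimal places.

83.60

n = 7.
r = (65/100)·(7 + 1) = 5.2.
Rank 5 is 82 and rank 6 is 90.
Interpolate: 82 + 0.2·(90 − 82) = 82 + 0.2·8 = 83.6.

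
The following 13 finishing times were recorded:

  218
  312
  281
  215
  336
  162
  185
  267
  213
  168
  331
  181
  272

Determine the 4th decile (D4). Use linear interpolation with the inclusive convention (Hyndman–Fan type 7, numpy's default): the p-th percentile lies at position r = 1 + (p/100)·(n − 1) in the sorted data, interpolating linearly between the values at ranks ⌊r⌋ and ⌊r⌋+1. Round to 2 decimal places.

Sorted: 162, 168, 181, 185, 213, 215, 218, 267, 272, 281, 312, 331, 336.
n = 13.
r = 1 + (40/100)·(13 − 1) = 1 + 4.8 = 5.8.
Rank 5 is 213 and rank 6 is 215.
Interpolate: 213 + 0.8·(215 − 213) = 213 + 0.8·2 = 214.6.

214.60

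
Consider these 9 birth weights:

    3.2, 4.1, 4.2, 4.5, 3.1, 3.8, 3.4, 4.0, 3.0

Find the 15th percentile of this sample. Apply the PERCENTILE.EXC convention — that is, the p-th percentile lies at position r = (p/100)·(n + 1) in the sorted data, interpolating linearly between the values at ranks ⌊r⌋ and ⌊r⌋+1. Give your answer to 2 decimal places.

3.05

Sorted: 3.0, 3.1, 3.2, 3.4, 3.8, 4.0, 4.1, 4.2, 4.5.
n = 9.
r = (15/100)·(9 + 1) = 1.5.
Rank 1 is 3.0 and rank 2 is 3.1.
Interpolate: 3.0 + 0.5·(3.1 − 3.0) = 3.0 + 0.5·0.1 = 3.05.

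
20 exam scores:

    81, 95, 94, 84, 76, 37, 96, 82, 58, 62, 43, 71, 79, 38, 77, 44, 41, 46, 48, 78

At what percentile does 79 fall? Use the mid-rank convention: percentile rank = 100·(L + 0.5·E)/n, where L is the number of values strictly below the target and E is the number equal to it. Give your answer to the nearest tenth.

67.5

Sorted: 37, 38, 41, 43, 44, 46, 48, 58, 62, 71, 76, 77, 78, 79, 81, 82, 84, 94, 95, 96.
Count below 79: L = 13; count equal: E = 1; n = 20.
Percentile rank = 100·(13 + 0.5·1)/20 = 100·13.5/20 = 67.5.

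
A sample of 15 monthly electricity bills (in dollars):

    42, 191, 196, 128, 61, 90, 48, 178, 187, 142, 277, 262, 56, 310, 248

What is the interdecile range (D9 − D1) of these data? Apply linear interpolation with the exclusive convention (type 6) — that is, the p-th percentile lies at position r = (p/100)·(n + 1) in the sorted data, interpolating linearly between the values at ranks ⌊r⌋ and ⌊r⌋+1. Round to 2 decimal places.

244.60

Sorted: 42, 48, 56, 61, 90, 128, 142, 178, 187, 191, 196, 248, 262, 277, 310.
n = 15.
P10: r = 1.6; ranks 1–2 are 42, 48; interpolating gives 45.6.
P90: r = 14.4; ranks 14–15 are 277, 310; interpolating gives 290.2.
Difference: 290.2 − 45.6 = 244.6.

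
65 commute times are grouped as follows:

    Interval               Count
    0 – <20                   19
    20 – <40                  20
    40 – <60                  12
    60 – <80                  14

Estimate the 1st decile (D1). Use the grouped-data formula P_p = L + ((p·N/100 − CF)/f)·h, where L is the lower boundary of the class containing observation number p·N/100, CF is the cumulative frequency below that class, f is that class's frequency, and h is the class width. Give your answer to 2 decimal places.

N = 65; target position k = 10/100 · 65 = 6.5.
Cumulative frequencies: 19, 39, 51, 65.
Observation 6.5 falls in the class 0 – <20.
L = 0, CF = 0, f = 19, h = 20.
P10 = 0 + ((6.5 − 0)/19)·20 = 0 + 6.84211 = 6.84211.

6.84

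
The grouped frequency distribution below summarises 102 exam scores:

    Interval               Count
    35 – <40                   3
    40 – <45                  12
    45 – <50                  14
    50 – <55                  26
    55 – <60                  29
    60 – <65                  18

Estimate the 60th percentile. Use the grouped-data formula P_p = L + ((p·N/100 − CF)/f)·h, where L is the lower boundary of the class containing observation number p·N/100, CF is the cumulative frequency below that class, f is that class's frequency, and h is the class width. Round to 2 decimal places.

56.07

N = 102; target position k = 60/100 · 102 = 61.2.
Cumulative frequencies: 3, 15, 29, 55, 84, 102.
Observation 61.2 falls in the class 55 – <60.
L = 55, CF = 55, f = 29, h = 5.
P60 = 55 + ((61.2 − 55)/29)·5 = 55 + 1.06897 = 56.069.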